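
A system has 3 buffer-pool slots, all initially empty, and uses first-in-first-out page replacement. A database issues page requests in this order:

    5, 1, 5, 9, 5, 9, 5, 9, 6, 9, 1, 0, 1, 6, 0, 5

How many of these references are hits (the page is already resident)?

5: fault, frames {5}
1: fault, frames {5,1}
5: hit
9: fault, frames {5,1,9}
5: hit
9: hit
5: hit
9: hit
6: fault, evict 5, frames {1,9,6}
9: hit
1: hit
0: fault, evict 1, frames {9,6,0}
1: fault, evict 9, frames {6,0,1}
6: hit
0: hit
5: fault, evict 6, frames {0,1,5}
Hits: 9.

9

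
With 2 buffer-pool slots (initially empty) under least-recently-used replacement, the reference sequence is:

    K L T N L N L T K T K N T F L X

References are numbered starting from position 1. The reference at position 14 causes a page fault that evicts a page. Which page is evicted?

pos 1: K -> miss, frames [K]
pos 2: L -> miss, frames [K, L]
pos 3: T -> miss, evict K, frames [L, T]
pos 4: N -> miss, evict L, frames [T, N]
pos 5: L -> miss, evict T, frames [N, L]
pos 6: N -> hit
pos 7: L -> hit
pos 8: T -> miss, evict N, frames [L, T]
pos 9: K -> miss, evict L, frames [T, K]
pos 10: T -> hit
pos 11: K -> hit
pos 12: N -> miss, evict T, frames [K, N]
pos 13: T -> miss, evict K, frames [N, T]
pos 14: F -> miss, evict N, frames [T, F]
At position 14, page N is evicted.

N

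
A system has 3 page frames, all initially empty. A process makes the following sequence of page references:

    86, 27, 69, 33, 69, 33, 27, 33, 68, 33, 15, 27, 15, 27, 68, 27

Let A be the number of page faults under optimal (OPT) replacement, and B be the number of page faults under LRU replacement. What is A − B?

-2

Under OPT: F F F F . . . . F . F . . . . . → 6 faults.
Under LRU: F F F F . . . . F . F F . . F . → 8 faults.
A − B = 6 − 8 = -2.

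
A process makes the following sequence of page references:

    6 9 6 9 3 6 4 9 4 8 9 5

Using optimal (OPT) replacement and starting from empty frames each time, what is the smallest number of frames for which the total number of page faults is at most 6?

3

f=1: 12 faults
f=2: 7 faults
f=3: 6 faults
f=4: 6 faults
f=5: 6 faults
f=6: 6 faults
Smallest f with faults ≤ 6 is 3.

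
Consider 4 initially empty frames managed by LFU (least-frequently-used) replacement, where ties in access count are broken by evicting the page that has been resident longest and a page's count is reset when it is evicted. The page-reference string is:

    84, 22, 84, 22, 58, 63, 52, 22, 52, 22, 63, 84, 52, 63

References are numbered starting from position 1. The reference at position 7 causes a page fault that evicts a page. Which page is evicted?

pos 1: 84: miss, frames {84}
pos 2: 22: miss, frames {84,22}
pos 3: 84: hit
pos 4: 22: hit
pos 5: 58: miss, frames {84,22,58}
pos 6: 63: miss, frames {84,22,58,63}
pos 7: 52: miss, evict 58, frames {84,22,63,52}
At position 7, page 58 is evicted.

58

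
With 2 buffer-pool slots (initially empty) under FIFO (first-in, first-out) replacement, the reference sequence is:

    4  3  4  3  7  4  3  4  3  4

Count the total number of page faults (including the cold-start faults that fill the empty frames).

4 → miss, frames [4]
3 → miss, frames [4, 3]
4 → hit
3 → hit
7 → miss, evict 4, frames [3, 7]
4 → miss, evict 3, frames [7, 4]
3 → miss, evict 7, frames [4, 3]
4 → hit
3 → hit
4 → hit
Page faults: 5.

5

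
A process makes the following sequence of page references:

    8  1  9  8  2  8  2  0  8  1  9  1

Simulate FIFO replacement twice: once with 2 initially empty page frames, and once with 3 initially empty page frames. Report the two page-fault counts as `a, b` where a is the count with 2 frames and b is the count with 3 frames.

2 frames: F F F F F . . F F F F . → 9 faults.
3 frames: F F F . F F . F . F F . → 8 faults.
8 < 9: adding a frame reduced faults, as is typical.

9, 8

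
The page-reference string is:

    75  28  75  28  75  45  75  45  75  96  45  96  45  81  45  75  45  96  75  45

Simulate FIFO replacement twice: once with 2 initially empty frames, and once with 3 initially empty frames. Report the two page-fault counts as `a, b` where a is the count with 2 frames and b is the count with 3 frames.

12, 8

2 frames: F F . . . F F . . F F . . F . F F F F F → 12 faults.
3 frames: F F . . . F . . . F . . . F . F F F . . → 8 faults.
8 < 12: adding a frame reduced faults, as is typical.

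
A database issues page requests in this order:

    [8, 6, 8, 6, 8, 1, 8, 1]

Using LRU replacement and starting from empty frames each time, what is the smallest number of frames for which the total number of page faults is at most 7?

2

f=1: 8 faults
f=2: 3 faults
f=3: 3 faults
Smallest f with faults ≤ 7 is 2.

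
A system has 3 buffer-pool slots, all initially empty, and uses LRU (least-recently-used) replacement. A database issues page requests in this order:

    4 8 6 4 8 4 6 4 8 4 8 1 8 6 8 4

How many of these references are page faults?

4: fault, frames {4}
8: fault, frames {4,8}
6: fault, frames {4,8,6}
4: hit
8: hit
4: hit
6: hit
4: hit
8: hit
4: hit
8: hit
1: fault, evict 6, frames {4,8,1}
8: hit
6: fault, evict 4, frames {1,8,6}
8: hit
4: fault, evict 1, frames {6,8,4}
Page faults: 6.

6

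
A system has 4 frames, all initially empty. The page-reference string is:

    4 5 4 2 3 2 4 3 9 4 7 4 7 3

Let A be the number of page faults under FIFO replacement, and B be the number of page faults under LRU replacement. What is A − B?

1

Under FIFO: F F . F F . . . F F F . . . → 7 faults.
Under LRU: F F . F F . . . F . F . . . → 6 faults.
A − B = 7 − 6 = 1.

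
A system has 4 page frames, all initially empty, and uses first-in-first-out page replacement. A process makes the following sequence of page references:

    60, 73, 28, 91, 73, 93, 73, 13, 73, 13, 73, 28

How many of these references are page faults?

8

60 → miss, frames {60}
73 → miss, frames {60,73}
28 → miss, frames {60,73,28}
91 → miss, frames {60,73,28,91}
73 → hit
93 → miss, evict 60, frames {73,28,91,93}
73 → hit
13 → miss, evict 73, frames {28,91,93,13}
73 → miss, evict 28, frames {91,93,13,73}
13 → hit
73 → hit
28 → miss, evict 91, frames {93,13,73,28}
Page faults: 8.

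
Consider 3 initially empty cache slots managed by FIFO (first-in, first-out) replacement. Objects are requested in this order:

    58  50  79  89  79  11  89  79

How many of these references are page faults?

5

58: fault, frames {58}
50: fault, frames {58,50}
79: fault, frames {58,50,79}
89: fault, evict 58, frames {50,79,89}
79: hit
11: fault, evict 50, frames {79,89,11}
89: hit
79: hit
Page faults: 5.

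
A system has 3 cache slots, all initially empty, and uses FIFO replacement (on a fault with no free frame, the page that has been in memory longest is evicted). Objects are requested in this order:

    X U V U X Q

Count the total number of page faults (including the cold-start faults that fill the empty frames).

X → fault, frames [X]
U → fault, frames [X, U]
V → fault, frames [X, U, V]
U → hit
X → hit
Q → fault, evict X, frames [U, V, Q]
Page faults: 4.

4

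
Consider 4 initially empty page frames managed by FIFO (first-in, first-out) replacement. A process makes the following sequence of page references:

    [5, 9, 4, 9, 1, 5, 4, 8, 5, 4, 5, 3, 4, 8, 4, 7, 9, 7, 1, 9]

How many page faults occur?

11

5: miss, frames [5]
9: miss, frames [5, 9]
4: miss, frames [5, 9, 4]
9: hit
1: miss, frames [5, 9, 4, 1]
5: hit
4: hit
8: miss, evict 5, frames [9, 4, 1, 8]
5: miss, evict 9, frames [4, 1, 8, 5]
4: hit
5: hit
3: miss, evict 4, frames [1, 8, 5, 3]
4: miss, evict 1, frames [8, 5, 3, 4]
8: hit
4: hit
7: miss, evict 8, frames [5, 3, 4, 7]
9: miss, evict 5, frames [3, 4, 7, 9]
7: hit
1: miss, evict 3, frames [4, 7, 9, 1]
9: hit
Page faults: 11.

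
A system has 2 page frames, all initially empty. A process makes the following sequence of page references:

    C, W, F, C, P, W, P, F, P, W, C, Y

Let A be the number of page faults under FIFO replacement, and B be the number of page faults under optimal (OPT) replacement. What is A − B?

Under FIFO: F F F F F F . F F F F F → 11 faults.
Under OPT: F F F . F F . F . F F F → 9 faults.
A − B = 11 − 9 = 2.

2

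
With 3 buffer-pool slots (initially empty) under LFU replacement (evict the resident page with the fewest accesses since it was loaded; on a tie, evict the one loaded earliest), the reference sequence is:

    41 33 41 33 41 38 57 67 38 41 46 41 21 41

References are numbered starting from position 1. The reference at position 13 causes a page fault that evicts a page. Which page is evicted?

46

pos 1: 41 -> miss, frames {41}
pos 2: 33 -> miss, frames {41,33}
pos 3: 41 -> hit
pos 4: 33 -> hit
pos 5: 41 -> hit
pos 6: 38 -> miss, frames {41,33,38}
pos 7: 57 -> miss, evict 38, frames {41,33,57}
pos 8: 67 -> miss, evict 57, frames {41,33,67}
pos 9: 38 -> miss, evict 67, frames {41,33,38}
pos 10: 41 -> hit
pos 11: 46 -> miss, evict 38, frames {41,33,46}
pos 12: 41 -> hit
pos 13: 21 -> miss, evict 46, frames {41,33,21}
At position 13, page 46 is evicted.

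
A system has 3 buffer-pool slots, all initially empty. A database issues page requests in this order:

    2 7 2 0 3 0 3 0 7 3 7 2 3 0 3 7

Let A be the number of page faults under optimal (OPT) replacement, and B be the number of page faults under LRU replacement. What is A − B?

-2

Under OPT: F F . F F . . . . . . F . . . F → 6 faults.
Under LRU: F F . F F . . . F . . F . F . F → 8 faults.
A − B = 6 − 8 = -2.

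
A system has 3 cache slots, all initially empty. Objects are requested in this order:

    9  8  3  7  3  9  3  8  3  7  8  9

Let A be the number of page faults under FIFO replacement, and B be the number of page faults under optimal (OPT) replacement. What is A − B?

Under FIFO: F F F F . F . F F F . F → 9 faults.
Under OPT: F F F F . . . F . . . F → 6 faults.
A − B = 9 − 6 = 3.

3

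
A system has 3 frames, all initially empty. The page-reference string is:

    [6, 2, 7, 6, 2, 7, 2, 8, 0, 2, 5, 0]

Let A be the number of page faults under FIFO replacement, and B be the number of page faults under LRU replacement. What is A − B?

1

Under FIFO: F F F . . . . F F F F . → 7 faults.
Under LRU: F F F . . . . F F . F . → 6 faults.
A − B = 7 − 6 = 1.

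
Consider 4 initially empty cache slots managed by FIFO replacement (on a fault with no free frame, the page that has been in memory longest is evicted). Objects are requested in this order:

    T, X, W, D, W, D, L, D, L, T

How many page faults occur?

T: miss, frames [T]
X: miss, frames [T, X]
W: miss, frames [T, X, W]
D: miss, frames [T, X, W, D]
W: hit
D: hit
L: miss, evict T, frames [X, W, D, L]
D: hit
L: hit
T: miss, evict X, frames [W, D, L, T]
Page faults: 6.

6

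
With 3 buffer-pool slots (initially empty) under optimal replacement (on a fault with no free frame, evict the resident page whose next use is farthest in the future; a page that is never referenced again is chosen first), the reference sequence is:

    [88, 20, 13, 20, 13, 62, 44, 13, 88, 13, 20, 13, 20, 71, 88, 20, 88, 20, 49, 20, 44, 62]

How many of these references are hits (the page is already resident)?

88 -> fault, frames [88]
20 -> fault, frames [88, 20]
13 -> fault, frames [88, 20, 13]
20 -> hit
13 -> hit
62 -> fault, evict 20, frames [88, 13, 62]
44 -> fault, evict 62, frames [88, 13, 44]
13 -> hit
88 -> hit
13 -> hit
20 -> fault, evict 44, frames [88, 13, 20]
13 -> hit
20 -> hit
71 -> fault, evict 13, frames [88, 20, 71]
88 -> hit
20 -> hit
88 -> hit
20 -> hit
49 -> fault, evict 71, frames [88, 20, 49]
20 -> hit
44 -> fault, evict 49, frames [88, 20, 44]
62 -> fault, evict 44, frames [88, 20, 62]
Hits: 12.

12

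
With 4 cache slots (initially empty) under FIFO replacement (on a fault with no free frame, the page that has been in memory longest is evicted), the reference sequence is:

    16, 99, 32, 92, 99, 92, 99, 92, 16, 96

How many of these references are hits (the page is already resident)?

5

16: fault, frames [16]
99: fault, frames [16, 99]
32: fault, frames [16, 99, 32]
92: fault, frames [16, 99, 32, 92]
99: hit
92: hit
99: hit
92: hit
16: hit
96: fault, evict 16, frames [99, 32, 92, 96]
Hits: 5.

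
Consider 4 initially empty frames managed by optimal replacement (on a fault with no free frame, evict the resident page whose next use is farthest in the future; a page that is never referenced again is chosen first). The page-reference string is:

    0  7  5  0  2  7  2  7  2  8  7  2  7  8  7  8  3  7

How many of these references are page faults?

6

0: fault, frames (0)
7: fault, frames (0 7)
5: fault, frames (0 7 5)
0: hit
2: fault, frames (0 7 5 2)
7: hit
2: hit
7: hit
2: hit
8: fault, evict 5, frames (0 7 2 8)
7: hit
2: hit
7: hit
8: hit
7: hit
8: hit
3: fault, evict 8, frames (0 7 2 3)
7: hit
Page faults: 6.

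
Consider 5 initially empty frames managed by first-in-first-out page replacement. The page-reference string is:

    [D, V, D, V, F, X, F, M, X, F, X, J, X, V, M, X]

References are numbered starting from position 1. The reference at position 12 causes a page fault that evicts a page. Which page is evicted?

D

pos 1: D -> fault, frames [D]
pos 2: V -> fault, frames [D, V]
pos 3: D -> hit
pos 4: V -> hit
pos 5: F -> fault, frames [D, V, F]
pos 6: X -> fault, frames [D, V, F, X]
pos 7: F -> hit
pos 8: M -> fault, frames [D, V, F, X, M]
pos 9: X -> hit
pos 10: F -> hit
pos 11: X -> hit
pos 12: J -> fault, evict D, frames [V, F, X, M, J]
At position 12, page D is evicted.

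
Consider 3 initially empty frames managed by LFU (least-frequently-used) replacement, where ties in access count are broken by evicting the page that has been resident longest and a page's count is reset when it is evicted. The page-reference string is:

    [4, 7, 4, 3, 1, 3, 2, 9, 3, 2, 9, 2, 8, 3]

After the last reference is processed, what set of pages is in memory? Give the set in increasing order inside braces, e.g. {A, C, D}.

{3, 4, 8}

4: miss, frames [4]
7: miss, frames [4, 7]
4: hit
3: miss, frames [4, 7, 3]
1: miss, evict 7, frames [4, 3, 1]
3: hit
2: miss, evict 1, frames [4, 3, 2]
9: miss, evict 2, frames [4, 3, 9]
3: hit
2: miss, evict 9, frames [4, 3, 2]
9: miss, evict 2, frames [4, 3, 9]
2: miss, evict 9, frames [4, 3, 2]
8: miss, evict 2, frames [4, 3, 8]
3: hit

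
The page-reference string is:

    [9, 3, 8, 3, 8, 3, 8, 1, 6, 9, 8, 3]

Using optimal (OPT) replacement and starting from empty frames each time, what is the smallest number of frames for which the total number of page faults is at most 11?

2

f=1: 12 faults
f=2: 7 faults
f=3: 6 faults
f=4: 5 faults
f=5: 5 faults
Smallest f with faults ≤ 11 is 2.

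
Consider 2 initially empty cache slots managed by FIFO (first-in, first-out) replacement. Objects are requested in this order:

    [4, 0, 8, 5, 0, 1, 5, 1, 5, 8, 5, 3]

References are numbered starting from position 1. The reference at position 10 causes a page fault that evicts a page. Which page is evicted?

1

pos 1: 4 -> miss, frames [4]
pos 2: 0 -> miss, frames [4, 0]
pos 3: 8 -> miss, evict 4, frames [0, 8]
pos 4: 5 -> miss, evict 0, frames [8, 5]
pos 5: 0 -> miss, evict 8, frames [5, 0]
pos 6: 1 -> miss, evict 5, frames [0, 1]
pos 7: 5 -> miss, evict 0, frames [1, 5]
pos 8: 1 -> hit
pos 9: 5 -> hit
pos 10: 8 -> miss, evict 1, frames [5, 8]
At position 10, page 1 is evicted.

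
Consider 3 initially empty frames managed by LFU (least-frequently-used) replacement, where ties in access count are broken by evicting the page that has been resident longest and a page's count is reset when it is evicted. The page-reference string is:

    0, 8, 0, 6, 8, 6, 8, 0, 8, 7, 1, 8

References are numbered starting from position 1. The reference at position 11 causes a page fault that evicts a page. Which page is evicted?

7

pos 1: 0 → fault, frames {0}
pos 2: 8 → fault, frames {0,8}
pos 3: 0 → hit
pos 4: 6 → fault, frames {0,8,6}
pos 5: 8 → hit
pos 6: 6 → hit
pos 7: 8 → hit
pos 8: 0 → hit
pos 9: 8 → hit
pos 10: 7 → fault, evict 6, frames {0,8,7}
pos 11: 1 → fault, evict 7, frames {0,8,1}
At position 11, page 7 is evicted.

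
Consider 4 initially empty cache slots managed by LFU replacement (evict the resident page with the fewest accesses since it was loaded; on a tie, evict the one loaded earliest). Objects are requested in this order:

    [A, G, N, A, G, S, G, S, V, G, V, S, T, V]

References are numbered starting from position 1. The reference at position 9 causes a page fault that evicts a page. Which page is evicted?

N

pos 1: A → fault, frames (A)
pos 2: G → fault, frames (A G)
pos 3: N → fault, frames (A G N)
pos 4: A → hit
pos 5: G → hit
pos 6: S → fault, frames (A G N S)
pos 7: G → hit
pos 8: S → hit
pos 9: V → fault, evict N, frames (A G S V)
At position 9, page N is evicted.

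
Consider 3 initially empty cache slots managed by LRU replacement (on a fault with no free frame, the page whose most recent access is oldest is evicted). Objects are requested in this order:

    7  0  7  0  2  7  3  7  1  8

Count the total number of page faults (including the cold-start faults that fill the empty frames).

6

7 → fault, frames {7}
0 → fault, frames {7,0}
7 → hit
0 → hit
2 → fault, frames {7,0,2}
7 → hit
3 → fault, evict 0, frames {2,7,3}
7 → hit
1 → fault, evict 2, frames {3,7,1}
8 → fault, evict 3, frames {7,1,8}
Page faults: 6.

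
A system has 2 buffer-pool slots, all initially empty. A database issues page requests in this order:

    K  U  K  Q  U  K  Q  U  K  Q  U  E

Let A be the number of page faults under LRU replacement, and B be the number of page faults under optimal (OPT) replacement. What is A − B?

4

Under LRU: F F . F F F F F F F F F → 11 faults.
Under OPT: F F . F . F . F . F . F → 7 faults.
A − B = 11 − 7 = 4.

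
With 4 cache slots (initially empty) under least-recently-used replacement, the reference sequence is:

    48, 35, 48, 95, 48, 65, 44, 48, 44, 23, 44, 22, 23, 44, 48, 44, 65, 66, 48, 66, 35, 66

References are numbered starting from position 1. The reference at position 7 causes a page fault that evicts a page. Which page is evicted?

pos 1: 48 → fault, frames [48]
pos 2: 35 → fault, frames [48, 35]
pos 3: 48 → hit
pos 4: 95 → fault, frames [35, 48, 95]
pos 5: 48 → hit
pos 6: 65 → fault, frames [35, 95, 48, 65]
pos 7: 44 → fault, evict 35, frames [95, 48, 65, 44]
At position 7, page 35 is evicted.

35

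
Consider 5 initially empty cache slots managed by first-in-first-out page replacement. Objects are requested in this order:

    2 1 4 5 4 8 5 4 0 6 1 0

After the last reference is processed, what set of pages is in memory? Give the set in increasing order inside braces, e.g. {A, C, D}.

{0, 1, 5, 6, 8}

2 → miss, frames (2)
1 → miss, frames (2 1)
4 → miss, frames (2 1 4)
5 → miss, frames (2 1 4 5)
4 → hit
8 → miss, frames (2 1 4 5 8)
5 → hit
4 → hit
0 → miss, evict 2, frames (1 4 5 8 0)
6 → miss, evict 1, frames (4 5 8 0 6)
1 → miss, evict 4, frames (5 8 0 6 1)
0 → hit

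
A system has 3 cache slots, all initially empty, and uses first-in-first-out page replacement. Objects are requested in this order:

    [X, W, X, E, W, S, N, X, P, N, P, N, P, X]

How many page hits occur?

X → miss, frames (X)
W → miss, frames (X W)
X → hit
E → miss, frames (X W E)
W → hit
S → miss, evict X, frames (W E S)
N → miss, evict W, frames (E S N)
X → miss, evict E, frames (S N X)
P → miss, evict S, frames (N X P)
N → hit
P → hit
N → hit
P → hit
X → hit
Hits: 7.

7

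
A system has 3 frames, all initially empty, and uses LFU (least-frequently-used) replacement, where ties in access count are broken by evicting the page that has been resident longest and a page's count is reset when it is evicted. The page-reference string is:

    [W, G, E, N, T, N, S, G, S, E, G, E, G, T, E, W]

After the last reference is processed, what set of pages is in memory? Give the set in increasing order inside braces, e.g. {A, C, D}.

{N, S, W}

W → fault, frames {W}
G → fault, frames {W,G}
E → fault, frames {W,G,E}
N → fault, evict W, frames {G,E,N}
T → fault, evict G, frames {E,N,T}
N → hit
S → fault, evict E, frames {N,T,S}
G → fault, evict T, frames {N,S,G}
S → hit
E → fault, evict G, frames {N,S,E}
G → fault, evict E, frames {N,S,G}
E → fault, evict G, frames {N,S,E}
G → fault, evict E, frames {N,S,G}
T → fault, evict G, frames {N,S,T}
E → fault, evict T, frames {N,S,E}
W → fault, evict E, frames {N,S,W}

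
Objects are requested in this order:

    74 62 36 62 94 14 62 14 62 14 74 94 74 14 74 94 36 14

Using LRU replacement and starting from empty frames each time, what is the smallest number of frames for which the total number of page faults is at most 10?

f=1: 18 faults
f=2: 12 faults
f=3: 9 faults
f=4: 7 faults
f=5: 5 faults
Smallest f with faults ≤ 10 is 3.

3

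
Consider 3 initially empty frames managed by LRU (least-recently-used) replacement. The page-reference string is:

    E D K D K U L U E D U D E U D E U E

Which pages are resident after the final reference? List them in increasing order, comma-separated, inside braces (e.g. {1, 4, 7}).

{D, E, U}

E -> fault, frames (E)
D -> fault, frames (E D)
K -> fault, frames (E D K)
D -> hit
K -> hit
U -> fault, evict E, frames (D K U)
L -> fault, evict D, frames (K U L)
U -> hit
E -> fault, evict K, frames (L U E)
D -> fault, evict L, frames (U E D)
U -> hit
D -> hit
E -> hit
U -> hit
D -> hit
E -> hit
U -> hit
E -> hit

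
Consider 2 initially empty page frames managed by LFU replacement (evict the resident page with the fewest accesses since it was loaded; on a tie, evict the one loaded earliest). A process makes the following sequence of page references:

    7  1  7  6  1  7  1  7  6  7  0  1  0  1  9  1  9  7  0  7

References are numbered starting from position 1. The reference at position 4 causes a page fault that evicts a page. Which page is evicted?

1

pos 1: 7 → miss, frames (7)
pos 2: 1 → miss, frames (7 1)
pos 3: 7 → hit
pos 4: 6 → miss, evict 1, frames (7 6)
At position 4, page 1 is evicted.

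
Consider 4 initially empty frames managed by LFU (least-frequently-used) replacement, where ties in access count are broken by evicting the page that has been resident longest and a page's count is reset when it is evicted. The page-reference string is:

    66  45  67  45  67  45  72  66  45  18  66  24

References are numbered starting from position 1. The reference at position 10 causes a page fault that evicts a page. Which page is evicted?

72

pos 1: 66 -> miss, frames (66)
pos 2: 45 -> miss, frames (66 45)
pos 3: 67 -> miss, frames (66 45 67)
pos 4: 45 -> hit
pos 5: 67 -> hit
pos 6: 45 -> hit
pos 7: 72 -> miss, frames (66 45 67 72)
pos 8: 66 -> hit
pos 9: 45 -> hit
pos 10: 18 -> miss, evict 72, frames (66 45 67 18)
At position 10, page 72 is evicted.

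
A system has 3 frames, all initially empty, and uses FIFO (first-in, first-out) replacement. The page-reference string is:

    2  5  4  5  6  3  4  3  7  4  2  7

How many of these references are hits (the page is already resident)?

4

2: fault, frames {2}
5: fault, frames {2,5}
4: fault, frames {2,5,4}
5: hit
6: fault, evict 2, frames {5,4,6}
3: fault, evict 5, frames {4,6,3}
4: hit
3: hit
7: fault, evict 4, frames {6,3,7}
4: fault, evict 6, frames {3,7,4}
2: fault, evict 3, frames {7,4,2}
7: hit
Hits: 4.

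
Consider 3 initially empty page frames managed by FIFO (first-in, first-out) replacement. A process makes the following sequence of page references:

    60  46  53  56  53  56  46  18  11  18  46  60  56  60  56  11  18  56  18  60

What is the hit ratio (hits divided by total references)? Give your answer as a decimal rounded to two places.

0.40

60: miss, frames [60]
46: miss, frames [60, 46]
53: miss, frames [60, 46, 53]
56: miss, evict 60, frames [46, 53, 56]
53: hit
56: hit
46: hit
18: miss, evict 46, frames [53, 56, 18]
11: miss, evict 53, frames [56, 18, 11]
18: hit
46: miss, evict 56, frames [18, 11, 46]
60: miss, evict 18, frames [11, 46, 60]
56: miss, evict 11, frames [46, 60, 56]
60: hit
56: hit
11: miss, evict 46, frames [60, 56, 11]
18: miss, evict 60, frames [56, 11, 18]
56: hit
18: hit
60: miss, evict 56, frames [11, 18, 60]
Hits: 8 of 20 references → 8/20 = 0.4000.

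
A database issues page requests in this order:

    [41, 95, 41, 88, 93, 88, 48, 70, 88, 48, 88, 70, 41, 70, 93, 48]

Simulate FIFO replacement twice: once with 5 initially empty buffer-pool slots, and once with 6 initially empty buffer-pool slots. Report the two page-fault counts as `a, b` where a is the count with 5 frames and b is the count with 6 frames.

5 frames: F F . F F . F F . . . . F . . . → 7 faults.
6 frames: F F . F F . F F . . . . . . . . → 6 faults.
6 < 7: adding a frame reduced faults, as is typical.

7, 6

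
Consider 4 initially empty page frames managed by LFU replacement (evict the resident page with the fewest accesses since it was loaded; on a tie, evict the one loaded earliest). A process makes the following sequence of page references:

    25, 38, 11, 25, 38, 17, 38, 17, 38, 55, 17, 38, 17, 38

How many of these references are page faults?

5

25 -> fault, frames [25]
38 -> fault, frames [25, 38]
11 -> fault, frames [25, 38, 11]
25 -> hit
38 -> hit
17 -> fault, frames [25, 38, 11, 17]
38 -> hit
17 -> hit
38 -> hit
55 -> fault, evict 11, frames [25, 38, 17, 55]
17 -> hit
38 -> hit
17 -> hit
38 -> hit
Page faults: 5.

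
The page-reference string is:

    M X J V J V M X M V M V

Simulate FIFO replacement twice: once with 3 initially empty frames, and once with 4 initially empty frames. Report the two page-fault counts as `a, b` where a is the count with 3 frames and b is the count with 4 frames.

3 frames: F F F F . . F F . . . . → 6 faults.
4 frames: F F F F . . . . . . . . → 4 faults.
4 < 6: adding a frame reduced faults, as is typical.

6, 4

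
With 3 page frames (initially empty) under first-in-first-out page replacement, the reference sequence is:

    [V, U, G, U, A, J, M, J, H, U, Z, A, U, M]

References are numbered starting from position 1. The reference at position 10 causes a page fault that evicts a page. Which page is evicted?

pos 1: V: miss, frames {V}
pos 2: U: miss, frames {V,U}
pos 3: G: miss, frames {V,U,G}
pos 4: U: hit
pos 5: A: miss, evict V, frames {U,G,A}
pos 6: J: miss, evict U, frames {G,A,J}
pos 7: M: miss, evict G, frames {A,J,M}
pos 8: J: hit
pos 9: H: miss, evict A, frames {J,M,H}
pos 10: U: miss, evict J, frames {M,H,U}
At position 10, page J is evicted.

J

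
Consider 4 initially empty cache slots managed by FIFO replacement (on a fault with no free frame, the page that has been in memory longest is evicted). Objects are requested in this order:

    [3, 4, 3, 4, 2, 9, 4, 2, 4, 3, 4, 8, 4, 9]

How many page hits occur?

3 -> miss, frames (3)
4 -> miss, frames (3 4)
3 -> hit
4 -> hit
2 -> miss, frames (3 4 2)
9 -> miss, frames (3 4 2 9)
4 -> hit
2 -> hit
4 -> hit
3 -> hit
4 -> hit
8 -> miss, evict 3, frames (4 2 9 8)
4 -> hit
9 -> hit
Hits: 9.

9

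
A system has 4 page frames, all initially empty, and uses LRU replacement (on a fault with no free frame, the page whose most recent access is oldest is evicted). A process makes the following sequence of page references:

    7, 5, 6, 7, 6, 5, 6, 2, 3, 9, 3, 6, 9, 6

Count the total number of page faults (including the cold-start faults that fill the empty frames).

6

7 → fault, frames (7)
5 → fault, frames (7 5)
6 → fault, frames (7 5 6)
7 → hit
6 → hit
5 → hit
6 → hit
2 → fault, frames (7 5 6 2)
3 → fault, evict 7, frames (5 6 2 3)
9 → fault, evict 5, frames (6 2 3 9)
3 → hit
6 → hit
9 → hit
6 → hit
Page faults: 6.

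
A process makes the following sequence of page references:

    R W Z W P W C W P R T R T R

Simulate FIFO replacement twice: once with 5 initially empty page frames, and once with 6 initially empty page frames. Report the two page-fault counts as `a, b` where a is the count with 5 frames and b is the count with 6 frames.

7, 6

5 frames: F F F . F . F . . . F F . . → 7 faults.
6 frames: F F F . F . F . . . F . . . → 6 faults.
6 < 7: adding a frame reduced faults, as is typical.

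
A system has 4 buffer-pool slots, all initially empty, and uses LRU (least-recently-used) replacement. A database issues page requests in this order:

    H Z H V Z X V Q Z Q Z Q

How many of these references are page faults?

H -> miss, frames [H]
Z -> miss, frames [H, Z]
H -> hit
V -> miss, frames [Z, H, V]
Z -> hit
X -> miss, frames [H, V, Z, X]
V -> hit
Q -> miss, evict H, frames [Z, X, V, Q]
Z -> hit
Q -> hit
Z -> hit
Q -> hit
Page faults: 5.

5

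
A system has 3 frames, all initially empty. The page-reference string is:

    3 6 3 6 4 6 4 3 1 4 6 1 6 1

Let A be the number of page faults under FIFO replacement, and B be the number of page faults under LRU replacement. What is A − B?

-1

Under FIFO: F F . . F . . . F . . . . . → 4 faults.
Under LRU: F F . . F . . . F . F . . . → 5 faults.
A − B = 4 − 5 = -1.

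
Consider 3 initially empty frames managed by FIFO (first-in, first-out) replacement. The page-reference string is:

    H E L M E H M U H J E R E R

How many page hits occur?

H: fault, frames {H}
E: fault, frames {H,E}
L: fault, frames {H,E,L}
M: fault, evict H, frames {E,L,M}
E: hit
H: fault, evict E, frames {L,M,H}
M: hit
U: fault, evict L, frames {M,H,U}
H: hit
J: fault, evict M, frames {H,U,J}
E: fault, evict H, frames {U,J,E}
R: fault, evict U, frames {J,E,R}
E: hit
R: hit
Hits: 5.

5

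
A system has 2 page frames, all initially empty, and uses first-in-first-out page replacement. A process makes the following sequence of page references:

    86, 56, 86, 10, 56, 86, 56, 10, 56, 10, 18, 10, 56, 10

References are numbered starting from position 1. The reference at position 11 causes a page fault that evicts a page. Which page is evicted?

pos 1: 86: fault, frames [86]
pos 2: 56: fault, frames [86, 56]
pos 3: 86: hit
pos 4: 10: fault, evict 86, frames [56, 10]
pos 5: 56: hit
pos 6: 86: fault, evict 56, frames [10, 86]
pos 7: 56: fault, evict 10, frames [86, 56]
pos 8: 10: fault, evict 86, frames [56, 10]
pos 9: 56: hit
pos 10: 10: hit
pos 11: 18: fault, evict 56, frames [10, 18]
At position 11, page 56 is evicted.

56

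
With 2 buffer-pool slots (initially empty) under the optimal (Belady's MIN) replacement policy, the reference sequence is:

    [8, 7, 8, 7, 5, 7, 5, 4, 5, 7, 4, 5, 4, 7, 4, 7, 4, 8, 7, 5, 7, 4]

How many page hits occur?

8 → fault, frames [8]
7 → fault, frames [8, 7]
8 → hit
7 → hit
5 → fault, evict 8, frames [7, 5]
7 → hit
5 → hit
4 → fault, evict 7, frames [5, 4]
5 → hit
7 → fault, evict 5, frames [4, 7]
4 → hit
5 → fault, evict 7, frames [4, 5]
4 → hit
7 → fault, evict 5, frames [4, 7]
4 → hit
7 → hit
4 → hit
8 → fault, evict 4, frames [7, 8]
7 → hit
5 → fault, evict 8, frames [7, 5]
7 → hit
4 → fault, evict 5, frames [7, 4]
Hits: 12.

12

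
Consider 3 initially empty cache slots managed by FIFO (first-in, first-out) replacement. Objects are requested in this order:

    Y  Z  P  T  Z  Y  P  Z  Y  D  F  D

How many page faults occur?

8

Y -> fault, frames [Y]
Z -> fault, frames [Y, Z]
P -> fault, frames [Y, Z, P]
T -> fault, evict Y, frames [Z, P, T]
Z -> hit
Y -> fault, evict Z, frames [P, T, Y]
P -> hit
Z -> fault, evict P, frames [T, Y, Z]
Y -> hit
D -> fault, evict T, frames [Y, Z, D]
F -> fault, evict Y, frames [Z, D, F]
D -> hit
Page faults: 8.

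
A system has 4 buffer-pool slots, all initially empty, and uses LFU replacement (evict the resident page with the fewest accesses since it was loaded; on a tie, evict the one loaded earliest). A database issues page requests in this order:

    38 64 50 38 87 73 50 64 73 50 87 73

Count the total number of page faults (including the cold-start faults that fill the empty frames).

7

38: miss, frames (38)
64: miss, frames (38 64)
50: miss, frames (38 64 50)
38: hit
87: miss, frames (38 64 50 87)
73: miss, evict 64, frames (38 50 87 73)
50: hit
64: miss, evict 87, frames (38 50 73 64)
73: hit
50: hit
87: miss, evict 64, frames (38 50 73 87)
73: hit
Page faults: 7.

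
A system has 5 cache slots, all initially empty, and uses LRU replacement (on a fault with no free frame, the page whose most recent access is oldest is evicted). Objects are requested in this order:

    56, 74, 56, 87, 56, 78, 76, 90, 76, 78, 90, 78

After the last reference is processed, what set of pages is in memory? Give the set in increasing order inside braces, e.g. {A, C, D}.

{56, 76, 78, 87, 90}

56 -> fault, frames {56}
74 -> fault, frames {56,74}
56 -> hit
87 -> fault, frames {74,56,87}
56 -> hit
78 -> fault, frames {74,87,56,78}
76 -> fault, frames {74,87,56,78,76}
90 -> fault, evict 74, frames {87,56,78,76,90}
76 -> hit
78 -> hit
90 -> hit
78 -> hit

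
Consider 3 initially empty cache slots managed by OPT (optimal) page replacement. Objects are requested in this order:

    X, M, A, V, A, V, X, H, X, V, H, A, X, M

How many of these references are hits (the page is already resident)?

7

X: miss, frames (X)
M: miss, frames (X M)
A: miss, frames (X M A)
V: miss, evict M, frames (X A V)
A: hit
V: hit
X: hit
H: miss, evict A, frames (X V H)
X: hit
V: hit
H: hit
A: miss, evict H, frames (X V A)
X: hit
M: miss, evict A, frames (X V M)
Hits: 7.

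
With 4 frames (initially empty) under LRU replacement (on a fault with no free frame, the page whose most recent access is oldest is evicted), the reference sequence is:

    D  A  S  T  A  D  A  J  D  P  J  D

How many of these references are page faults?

6

D -> fault, frames [D]
A -> fault, frames [D, A]
S -> fault, frames [D, A, S]
T -> fault, frames [D, A, S, T]
A -> hit
D -> hit
A -> hit
J -> fault, evict S, frames [T, D, A, J]
D -> hit
P -> fault, evict T, frames [A, J, D, P]
J -> hit
D -> hit
Page faults: 6.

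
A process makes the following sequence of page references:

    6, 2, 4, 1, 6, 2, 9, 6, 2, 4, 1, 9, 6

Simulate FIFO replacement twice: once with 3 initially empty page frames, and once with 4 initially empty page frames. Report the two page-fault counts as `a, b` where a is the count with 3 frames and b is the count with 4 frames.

10, 11

3 frames: F F F F F F F . . F F . F → 10 faults.
4 frames: F F F F . . F F F F F F F → 11 faults.
11 > 10: adding a frame increased faults — Belady's anomaly.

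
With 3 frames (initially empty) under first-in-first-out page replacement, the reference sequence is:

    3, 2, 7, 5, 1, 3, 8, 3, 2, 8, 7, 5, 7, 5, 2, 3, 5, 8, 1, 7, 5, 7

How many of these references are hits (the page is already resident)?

3 -> fault, frames {3}
2 -> fault, frames {3,2}
7 -> fault, frames {3,2,7}
5 -> fault, evict 3, frames {2,7,5}
1 -> fault, evict 2, frames {7,5,1}
3 -> fault, evict 7, frames {5,1,3}
8 -> fault, evict 5, frames {1,3,8}
3 -> hit
2 -> fault, evict 1, frames {3,8,2}
8 -> hit
7 -> fault, evict 3, frames {8,2,7}
5 -> fault, evict 8, frames {2,7,5}
7 -> hit
5 -> hit
2 -> hit
3 -> fault, evict 2, frames {7,5,3}
5 -> hit
8 -> fault, evict 7, frames {5,3,8}
1 -> fault, evict 5, frames {3,8,1}
7 -> fault, evict 3, frames {8,1,7}
5 -> fault, evict 8, frames {1,7,5}
7 -> hit
Hits: 7.

7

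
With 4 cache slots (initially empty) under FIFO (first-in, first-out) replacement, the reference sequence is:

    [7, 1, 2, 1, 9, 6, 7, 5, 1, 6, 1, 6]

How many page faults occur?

8

7 → fault, frames [7]
1 → fault, frames [7, 1]
2 → fault, frames [7, 1, 2]
1 → hit
9 → fault, frames [7, 1, 2, 9]
6 → fault, evict 7, frames [1, 2, 9, 6]
7 → fault, evict 1, frames [2, 9, 6, 7]
5 → fault, evict 2, frames [9, 6, 7, 5]
1 → fault, evict 9, frames [6, 7, 5, 1]
6 → hit
1 → hit
6 → hit
Page faults: 8.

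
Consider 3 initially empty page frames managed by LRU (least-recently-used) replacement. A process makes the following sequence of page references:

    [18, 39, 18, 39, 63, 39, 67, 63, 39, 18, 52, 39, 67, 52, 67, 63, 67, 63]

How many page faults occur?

18 -> fault, frames {18}
39 -> fault, frames {18,39}
18 -> hit
39 -> hit
63 -> fault, frames {18,39,63}
39 -> hit
67 -> fault, evict 18, frames {63,39,67}
63 -> hit
39 -> hit
18 -> fault, evict 67, frames {63,39,18}
52 -> fault, evict 63, frames {39,18,52}
39 -> hit
67 -> fault, evict 18, frames {52,39,67}
52 -> hit
67 -> hit
63 -> fault, evict 39, frames {52,67,63}
67 -> hit
63 -> hit
Page faults: 8.

8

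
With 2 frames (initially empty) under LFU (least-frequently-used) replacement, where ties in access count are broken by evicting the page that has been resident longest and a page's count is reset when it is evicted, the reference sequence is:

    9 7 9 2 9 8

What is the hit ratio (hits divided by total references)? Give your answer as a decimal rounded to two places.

9: fault, frames [9]
7: fault, frames [9, 7]
9: hit
2: fault, evict 7, frames [9, 2]
9: hit
8: fault, evict 2, frames [9, 8]
Hits: 2 of 6 references → 2/6 = 0.3333.

0.33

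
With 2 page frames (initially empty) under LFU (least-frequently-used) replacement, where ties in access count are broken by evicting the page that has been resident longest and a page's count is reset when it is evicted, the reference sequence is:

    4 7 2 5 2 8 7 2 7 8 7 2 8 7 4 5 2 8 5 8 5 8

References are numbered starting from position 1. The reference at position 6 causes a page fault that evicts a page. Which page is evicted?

pos 1: 4: miss, frames {4}
pos 2: 7: miss, frames {4,7}
pos 3: 2: miss, evict 4, frames {7,2}
pos 4: 5: miss, evict 7, frames {2,5}
pos 5: 2: hit
pos 6: 8: miss, evict 5, frames {2,8}
At position 6, page 5 is evicted.

5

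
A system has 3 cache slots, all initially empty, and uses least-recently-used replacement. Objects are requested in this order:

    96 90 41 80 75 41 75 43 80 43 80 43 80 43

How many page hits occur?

7

96 -> fault, frames (96)
90 -> fault, frames (96 90)
41 -> fault, frames (96 90 41)
80 -> fault, evict 96, frames (90 41 80)
75 -> fault, evict 90, frames (41 80 75)
41 -> hit
75 -> hit
43 -> fault, evict 80, frames (41 75 43)
80 -> fault, evict 41, frames (75 43 80)
43 -> hit
80 -> hit
43 -> hit
80 -> hit
43 -> hit
Hits: 7.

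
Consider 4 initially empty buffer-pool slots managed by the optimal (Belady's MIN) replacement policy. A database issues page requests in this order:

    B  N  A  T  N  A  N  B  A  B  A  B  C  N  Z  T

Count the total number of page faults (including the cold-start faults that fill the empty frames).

6

B -> miss, frames (B)
N -> miss, frames (B N)
A -> miss, frames (B N A)
T -> miss, frames (B N A T)
N -> hit
A -> hit
N -> hit
B -> hit
A -> hit
B -> hit
A -> hit
B -> hit
C -> miss, evict A, frames (B N T C)
N -> hit
Z -> miss, evict C, frames (B N T Z)
T -> hit
Page faults: 6.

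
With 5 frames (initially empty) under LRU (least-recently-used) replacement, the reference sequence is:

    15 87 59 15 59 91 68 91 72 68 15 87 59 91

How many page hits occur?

15: miss, frames (15)
87: miss, frames (15 87)
59: miss, frames (15 87 59)
15: hit
59: hit
91: miss, frames (87 15 59 91)
68: miss, frames (87 15 59 91 68)
91: hit
72: miss, evict 87, frames (15 59 68 91 72)
68: hit
15: hit
87: miss, evict 59, frames (91 72 68 15 87)
59: miss, evict 91, frames (72 68 15 87 59)
91: miss, evict 72, frames (68 15 87 59 91)
Hits: 5.

5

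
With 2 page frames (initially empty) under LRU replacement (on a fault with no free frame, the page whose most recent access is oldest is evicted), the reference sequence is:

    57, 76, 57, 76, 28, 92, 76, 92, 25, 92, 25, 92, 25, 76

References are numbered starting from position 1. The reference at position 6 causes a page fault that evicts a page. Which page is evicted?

76

pos 1: 57: miss, frames (57)
pos 2: 76: miss, frames (57 76)
pos 3: 57: hit
pos 4: 76: hit
pos 5: 28: miss, evict 57, frames (76 28)
pos 6: 92: miss, evict 76, frames (28 92)
At position 6, page 76 is evicted.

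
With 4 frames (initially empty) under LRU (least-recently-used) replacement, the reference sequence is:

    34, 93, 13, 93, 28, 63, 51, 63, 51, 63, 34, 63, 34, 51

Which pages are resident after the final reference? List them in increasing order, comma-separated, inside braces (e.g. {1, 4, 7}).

34 -> fault, frames [34]
93 -> fault, frames [34, 93]
13 -> fault, frames [34, 93, 13]
93 -> hit
28 -> fault, frames [34, 13, 93, 28]
63 -> fault, evict 34, frames [13, 93, 28, 63]
51 -> fault, evict 13, frames [93, 28, 63, 51]
63 -> hit
51 -> hit
63 -> hit
34 -> fault, evict 93, frames [28, 51, 63, 34]
63 -> hit
34 -> hit
51 -> hit

{28, 34, 51, 63}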